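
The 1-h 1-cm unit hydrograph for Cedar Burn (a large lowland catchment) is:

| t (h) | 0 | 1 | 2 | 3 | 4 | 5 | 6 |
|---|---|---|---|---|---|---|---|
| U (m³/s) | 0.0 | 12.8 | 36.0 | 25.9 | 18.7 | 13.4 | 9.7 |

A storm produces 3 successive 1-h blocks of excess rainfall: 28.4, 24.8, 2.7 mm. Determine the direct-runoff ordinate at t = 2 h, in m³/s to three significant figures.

Q ≈ 134 m³/s

By discrete convolution, Q_j = Σ (P_i / 10 mm) · U_{j−i}.
At t = 2 h (j=2): Q = (28.4/10)·36.0 + (24.8/10)·12.8 + (2.7/10)·0.0 = 134 m³/s.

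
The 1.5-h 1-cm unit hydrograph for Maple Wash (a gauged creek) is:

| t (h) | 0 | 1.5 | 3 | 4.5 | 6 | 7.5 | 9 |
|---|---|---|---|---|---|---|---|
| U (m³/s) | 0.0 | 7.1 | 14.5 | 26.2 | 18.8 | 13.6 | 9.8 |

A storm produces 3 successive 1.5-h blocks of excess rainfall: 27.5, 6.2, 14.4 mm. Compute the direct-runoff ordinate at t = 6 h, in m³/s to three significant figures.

By discrete convolution, Q_j = Σ (P_i / 10 mm) · U_{j−i}.
At t = 6 h (j=4): Q = (27.5/10)·18.8 + (6.2/10)·26.2 + (14.4/10)·14.5 = 88.8 m³/s.

Q ≈ 88.8 m³/s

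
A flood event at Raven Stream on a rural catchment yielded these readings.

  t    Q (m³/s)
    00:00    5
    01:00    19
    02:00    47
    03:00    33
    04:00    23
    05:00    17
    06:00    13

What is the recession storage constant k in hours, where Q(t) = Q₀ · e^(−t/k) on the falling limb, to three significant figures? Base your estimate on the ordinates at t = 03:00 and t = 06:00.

On the falling limb, Q drops from 33 to 13 m³/s between t = 03:00 and t = 06:00 (Δt = 3 h).
k = −Δt / ln(Q₂/Q₁) = −3 / ln(13/33) = 3.22 h.

k ≈ 3.22 h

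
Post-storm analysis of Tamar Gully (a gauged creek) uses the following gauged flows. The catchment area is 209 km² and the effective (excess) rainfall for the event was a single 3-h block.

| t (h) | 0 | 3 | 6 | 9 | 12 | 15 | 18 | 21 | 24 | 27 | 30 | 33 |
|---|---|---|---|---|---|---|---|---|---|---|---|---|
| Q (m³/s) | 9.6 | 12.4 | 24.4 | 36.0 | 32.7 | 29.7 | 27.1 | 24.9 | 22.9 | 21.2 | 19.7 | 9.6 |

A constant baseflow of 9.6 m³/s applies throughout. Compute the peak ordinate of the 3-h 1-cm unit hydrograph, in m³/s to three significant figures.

Direct runoff: 0.0, 2.8, 14.8, 26.4, 23.1, 20.1, 17.5, 15.3, 13.3, 11.6, 10.1, 0.0 m³/s; ΣQ_DR = 155.0 m³/s, peak = 26.4 m³/s.
Runoff depth d = ΣQ_DR·Δt / A = 155.0 × 10800 / (209 km²) = 8.010 mm.
The 1-cm UH is the DRH scaled by (10 mm)/d, so U_p = 26.4 × 10/8.010 = 33.0 m³/s.

U_p ≈ 33.0 m³/s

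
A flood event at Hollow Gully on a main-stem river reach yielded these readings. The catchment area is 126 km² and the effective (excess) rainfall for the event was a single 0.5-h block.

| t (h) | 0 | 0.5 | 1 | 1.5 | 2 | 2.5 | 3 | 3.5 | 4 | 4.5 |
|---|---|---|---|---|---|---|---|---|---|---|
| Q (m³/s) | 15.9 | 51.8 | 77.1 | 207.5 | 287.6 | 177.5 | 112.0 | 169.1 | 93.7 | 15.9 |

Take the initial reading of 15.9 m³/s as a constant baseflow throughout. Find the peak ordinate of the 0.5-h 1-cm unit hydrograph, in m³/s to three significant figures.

U_p ≈ 181 m³/s

Direct runoff: 0.0, 35.9, 61.2, 191.6, 271.7, 161.6, 96.1, 153.2, 77.8, 0.0 m³/s; ΣQ_DR = 1049 m³/s, peak = 271.7 m³/s.
Runoff depth d = ΣQ_DR·Δt / A = 1049 × 1800 / (126 km²) = 14.99 mm.
The 1-cm UH is the DRH scaled by (10 mm)/d, so U_p = 271.7 × 10/14.99 = 181 m³/s.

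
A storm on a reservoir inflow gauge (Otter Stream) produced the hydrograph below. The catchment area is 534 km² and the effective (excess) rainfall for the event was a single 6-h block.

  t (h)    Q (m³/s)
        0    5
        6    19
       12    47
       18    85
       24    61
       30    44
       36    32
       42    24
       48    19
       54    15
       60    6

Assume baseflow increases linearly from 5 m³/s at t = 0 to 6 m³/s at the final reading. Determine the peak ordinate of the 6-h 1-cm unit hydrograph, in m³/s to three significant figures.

U_p ≈ 66.5 m³/s

Direct runoff: 0.00, 13.90, 41.80, 79.70, 55.60, 38.50, 26.40, 18.30, 13.20, 9.10, 0.00 m³/s; ΣQ_DR = 296.5 m³/s, peak = 79.70 m³/s.
Runoff depth d = ΣQ_DR·Δt / A = 296.5 × 21600 / (534 km²) = 11.99 mm.
The 1-cm UH is the DRH scaled by (10 mm)/d, so U_p = 79.70 × 10/11.99 = 66.5 m³/s.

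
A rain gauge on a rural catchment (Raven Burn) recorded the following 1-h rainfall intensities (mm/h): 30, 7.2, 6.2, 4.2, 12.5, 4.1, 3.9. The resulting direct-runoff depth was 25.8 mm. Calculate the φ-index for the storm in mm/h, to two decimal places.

Only the 2 blocks with intensity above φ contribute runoff: 30, 12.5 mm/h.
Σ(I−φ)·Δt = d  ⇒  (30+12.5 − 2φ)·1 = 25.8
φ = (42.50 − 25.8/1) / 2 = 8.35 mm/h.

φ ≈ 8.35 mm/h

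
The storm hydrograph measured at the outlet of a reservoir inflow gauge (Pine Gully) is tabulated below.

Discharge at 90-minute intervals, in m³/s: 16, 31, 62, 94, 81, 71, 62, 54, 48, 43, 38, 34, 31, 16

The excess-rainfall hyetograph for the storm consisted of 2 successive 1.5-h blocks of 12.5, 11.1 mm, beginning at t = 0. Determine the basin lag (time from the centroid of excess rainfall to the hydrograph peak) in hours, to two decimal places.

t_L ≈ 3.04 h

Centroid of excess rainfall: t_c = Σ P_i·t̄_i / ΣP_i = 1.4555 h (block centres at 0.75, 2.25 h).
Hydrograph peak occurs at t = 4.5 h, so basin lag t_L = 4.5 − 1.4555 = 3.04 h.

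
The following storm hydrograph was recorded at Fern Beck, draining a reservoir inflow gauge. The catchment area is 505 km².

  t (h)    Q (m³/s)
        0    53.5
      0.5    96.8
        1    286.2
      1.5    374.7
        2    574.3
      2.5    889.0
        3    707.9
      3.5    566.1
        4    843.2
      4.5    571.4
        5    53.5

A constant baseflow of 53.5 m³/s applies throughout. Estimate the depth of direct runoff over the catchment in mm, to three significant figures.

d ≈ 15.8 mm

Direct runoff: 0.0, 43.3, 232.7, 321.2, 520.8, 835.5, 654.4, 512.6, 789.7, 517.9, 0.0 m³/s; ΣQ_DR = 4428 m³/s.
V = ΣQ_DR · Δt = 4428 × 1800 s = 7.971 × 10^6 m³.
Over A = 505 km², depth = V / A = 15.8 mm.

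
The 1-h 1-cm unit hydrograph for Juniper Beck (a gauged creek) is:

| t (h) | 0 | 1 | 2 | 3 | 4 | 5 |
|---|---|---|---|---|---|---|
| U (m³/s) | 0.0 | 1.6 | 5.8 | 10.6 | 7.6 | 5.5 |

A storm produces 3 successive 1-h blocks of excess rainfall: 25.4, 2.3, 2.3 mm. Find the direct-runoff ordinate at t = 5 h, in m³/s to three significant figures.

Q ≈ 18.2 m³/s

By discrete convolution, Q_j = Σ (P_i / 10 mm) · U_{j−i}.
At t = 5 h (j=5): Q = (25.4/10)·5.5 + (2.3/10)·7.6 + (2.3/10)·10.6 = 18.2 m³/s.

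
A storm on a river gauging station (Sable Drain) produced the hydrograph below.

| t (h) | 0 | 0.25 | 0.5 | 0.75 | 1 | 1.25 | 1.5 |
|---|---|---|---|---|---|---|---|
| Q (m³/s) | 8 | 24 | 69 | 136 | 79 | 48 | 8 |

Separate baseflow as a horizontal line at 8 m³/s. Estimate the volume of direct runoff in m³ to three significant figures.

V ≈ 2.84 × 10^5 m³

Direct-runoff ordinates (Q − Q_b): 0.0, 16.0, 61.0, 128.0, 71.0, 40.0, 0.0 m³/s.
ΣQ_DR = 316.0 m³/s.
With Δt = 0.25 h = 900 s, V = ΣQ_DR · Δt = 316.0 × 900 = 2.84 × 10^5 m³.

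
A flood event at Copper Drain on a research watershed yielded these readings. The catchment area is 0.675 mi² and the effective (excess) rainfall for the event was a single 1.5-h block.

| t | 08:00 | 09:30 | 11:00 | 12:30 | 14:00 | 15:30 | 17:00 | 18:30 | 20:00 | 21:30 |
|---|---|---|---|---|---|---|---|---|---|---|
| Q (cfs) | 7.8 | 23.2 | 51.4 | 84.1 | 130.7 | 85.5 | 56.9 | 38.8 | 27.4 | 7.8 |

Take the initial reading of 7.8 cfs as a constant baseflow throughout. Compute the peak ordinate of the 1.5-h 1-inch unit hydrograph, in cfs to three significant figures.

Direct runoff: 0.0, 15.4, 43.6, 76.3, 122.9, 77.7, 49.1, 31.0, 19.6, 0.0 cfs; ΣQ_DR = 435.6 cfs, peak = 122.9 cfs.
Runoff depth d = ΣQ_DR·Δt / A = 435.6 × 5400 / (0.675 mi²) = 1.500 in.
The 1-inch UH is the DRH scaled by (1 in)/d, so U_p = 122.9 × 1/1.500 = 81.9 cfs.

U_p ≈ 81.9 cfs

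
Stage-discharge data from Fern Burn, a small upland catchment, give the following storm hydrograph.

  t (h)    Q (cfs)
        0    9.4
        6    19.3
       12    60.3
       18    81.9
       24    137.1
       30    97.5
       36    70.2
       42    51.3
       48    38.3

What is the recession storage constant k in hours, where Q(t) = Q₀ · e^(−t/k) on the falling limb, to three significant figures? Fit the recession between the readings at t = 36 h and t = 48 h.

k ≈ 19.8 h

On the falling limb, Q drops from 70.2 to 38.3 cfs between t = 36 h and t = 48 h (Δt = 12 h).
k = −Δt / ln(Q₂/Q₁) = −12 / ln(38.3/70.2) = 19.8 h.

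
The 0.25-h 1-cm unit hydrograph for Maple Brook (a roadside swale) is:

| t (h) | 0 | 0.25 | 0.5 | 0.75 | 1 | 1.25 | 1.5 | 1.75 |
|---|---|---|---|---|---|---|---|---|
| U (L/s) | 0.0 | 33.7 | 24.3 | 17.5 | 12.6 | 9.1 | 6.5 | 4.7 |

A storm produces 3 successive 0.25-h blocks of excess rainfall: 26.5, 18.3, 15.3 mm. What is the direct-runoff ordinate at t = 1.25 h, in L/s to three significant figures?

By discrete convolution, Q_j = Σ (P_i / 10 mm) · U_{j−i}.
At t = 1.25 h (j=5): Q = (26.5/10)·9.1 + (18.3/10)·12.6 + (15.3/10)·17.5 = 73.9 L/s.

Q ≈ 73.9 L/s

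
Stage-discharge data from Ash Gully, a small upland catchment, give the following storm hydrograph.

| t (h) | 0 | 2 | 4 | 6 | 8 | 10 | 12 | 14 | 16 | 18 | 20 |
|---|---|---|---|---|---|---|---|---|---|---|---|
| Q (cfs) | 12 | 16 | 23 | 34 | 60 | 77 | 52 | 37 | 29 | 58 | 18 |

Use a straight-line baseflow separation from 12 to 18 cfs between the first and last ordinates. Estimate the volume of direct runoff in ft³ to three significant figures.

V ≈ 1.81 × 10^6 ft³

Direct-runoff ordinates (Q − Q_b): 0.00, 3.40, 9.80, 20.20, 45.60, 62.00, 36.40, 20.80, 12.20, 40.60, 0.00 cfs.
ΣQ_DR = 251.0 cfs.
With Δt = 2 h = 7200 s, V = ΣQ_DR · Δt = 251.0 × 7200 = 1.81 × 10^6 ft³.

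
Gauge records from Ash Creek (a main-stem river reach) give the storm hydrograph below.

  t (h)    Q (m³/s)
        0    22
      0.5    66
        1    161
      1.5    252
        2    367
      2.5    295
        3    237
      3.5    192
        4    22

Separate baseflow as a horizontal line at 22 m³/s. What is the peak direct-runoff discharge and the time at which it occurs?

Q_p = 345.0 m³/s at t = 2 h

Subtracting baseflow gives direct-runoff ordinates: 0.0, 44.0, 139.0, 230.0, 345.0, 273.0, 215.0, 170.0, 0.0 m³/s.
The maximum is 345.0 m³/s, occurring at the reading for t = 2 h.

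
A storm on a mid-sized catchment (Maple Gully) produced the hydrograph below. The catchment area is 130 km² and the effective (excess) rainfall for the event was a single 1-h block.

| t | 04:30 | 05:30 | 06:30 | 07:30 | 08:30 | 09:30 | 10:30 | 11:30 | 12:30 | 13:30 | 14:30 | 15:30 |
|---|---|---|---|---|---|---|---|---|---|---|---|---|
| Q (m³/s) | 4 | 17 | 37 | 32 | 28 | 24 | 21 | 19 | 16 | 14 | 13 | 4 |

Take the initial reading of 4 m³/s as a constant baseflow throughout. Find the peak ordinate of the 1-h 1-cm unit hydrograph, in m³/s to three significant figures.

U_p ≈ 65.8 m³/s

Direct runoff: 0.0, 13.0, 33.0, 28.0, 24.0, 20.0, 17.0, 15.0, 12.0, 10.0, 9.0, 0.0 m³/s; ΣQ_DR = 181.0 m³/s, peak = 33.0 m³/s.
Runoff depth d = ΣQ_DR·Δt / A = 181.0 × 3600 / (130 km²) = 5.012 mm.
The 1-cm UH is the DRH scaled by (10 mm)/d, so U_p = 33.0 × 10/5.012 = 65.8 m³/s.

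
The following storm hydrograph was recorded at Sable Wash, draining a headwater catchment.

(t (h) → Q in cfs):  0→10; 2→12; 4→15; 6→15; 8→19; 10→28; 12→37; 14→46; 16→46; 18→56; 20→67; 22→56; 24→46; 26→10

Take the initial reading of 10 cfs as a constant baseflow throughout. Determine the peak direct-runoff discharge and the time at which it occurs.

Subtracting baseflow gives direct-runoff ordinates: 0.0, 2.0, 5.0, 5.0, 9.0, 18.0, 27.0, 36.0, 36.0, 46.0, 57.0, 46.0, 36.0, 0.0 cfs.
The maximum is 57.0 cfs, occurring at the reading for t = 20 h.

Q_p = 57.0 cfs at t = 20 h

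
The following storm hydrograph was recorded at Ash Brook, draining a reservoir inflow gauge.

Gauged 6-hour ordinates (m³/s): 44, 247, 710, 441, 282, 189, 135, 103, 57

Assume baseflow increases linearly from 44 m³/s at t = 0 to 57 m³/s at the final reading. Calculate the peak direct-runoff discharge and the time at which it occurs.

Q_p = 662.75 m³/s at t = 12 h

Subtracting baseflow gives direct-runoff ordinates: 0.00, 201.38, 662.75, 392.12, 231.50, 136.88, 81.25, 47.62, 0.00 m³/s.
The maximum is 662.75 m³/s, occurring at the reading for t = 12 h.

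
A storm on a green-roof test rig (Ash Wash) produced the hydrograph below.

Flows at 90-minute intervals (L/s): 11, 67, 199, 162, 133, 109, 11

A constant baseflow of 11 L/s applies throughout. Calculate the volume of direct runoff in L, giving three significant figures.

V ≈ 3.32 × 10^6 L

Direct-runoff ordinates (Q − Q_b): 0.0, 56.0, 188.0, 151.0, 122.0, 98.0, 0.0 L/s.
ΣQ_DR = 615.0 L/s.
With Δt = 1.5 h = 5400 s, V = ΣQ_DR · Δt = 615.0 × 5400 = 3.32 × 10^6 L.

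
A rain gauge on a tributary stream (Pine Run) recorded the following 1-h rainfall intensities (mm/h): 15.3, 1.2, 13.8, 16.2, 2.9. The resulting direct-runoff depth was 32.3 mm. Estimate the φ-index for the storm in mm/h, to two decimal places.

Only the 3 blocks with intensity above φ contribute runoff: 15.3, 13.8, 16.2 mm/h.
Σ(I−φ)·Δt = d  ⇒  (15.3+13.8+16.2 − 3φ)·1 = 32.3
φ = (45.30 − 32.3/1) / 3 = 4.33 mm/h.

φ ≈ 4.33 mm/h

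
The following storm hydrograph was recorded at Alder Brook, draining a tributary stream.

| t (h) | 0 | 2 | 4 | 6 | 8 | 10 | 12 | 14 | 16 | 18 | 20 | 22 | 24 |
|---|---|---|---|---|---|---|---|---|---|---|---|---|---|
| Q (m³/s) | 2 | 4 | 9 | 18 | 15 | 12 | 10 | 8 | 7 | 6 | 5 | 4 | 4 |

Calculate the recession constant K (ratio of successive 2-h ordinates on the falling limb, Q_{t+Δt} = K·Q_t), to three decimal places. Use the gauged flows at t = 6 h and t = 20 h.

Using the recession-limb readings at t = 6 h and t = 20 h: Q falls from 18 to 5 m³/s over 7 intervals.
K = (Q₂/Q₁)^(1/7) = (5/18)^(1/7) = 0.833.

K ≈ 0.833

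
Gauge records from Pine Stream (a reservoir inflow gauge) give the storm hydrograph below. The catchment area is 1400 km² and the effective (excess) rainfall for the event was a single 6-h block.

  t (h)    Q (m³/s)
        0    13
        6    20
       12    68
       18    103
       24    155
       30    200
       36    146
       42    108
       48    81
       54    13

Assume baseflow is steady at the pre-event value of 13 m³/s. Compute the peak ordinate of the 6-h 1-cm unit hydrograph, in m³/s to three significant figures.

Direct runoff: 0.0, 7.0, 55.0, 90.0, 142.0, 187.0, 133.0, 95.0, 68.0, 0.0 m³/s; ΣQ_DR = 777.0 m³/s, peak = 187.0 m³/s.
Runoff depth d = ΣQ_DR·Δt / A = 777.0 × 21600 / (1400 km²) = 11.99 mm.
The 1-cm UH is the DRH scaled by (10 mm)/d, so U_p = 187.0 × 10/11.99 = 156 m³/s.

U_p ≈ 156 m³/s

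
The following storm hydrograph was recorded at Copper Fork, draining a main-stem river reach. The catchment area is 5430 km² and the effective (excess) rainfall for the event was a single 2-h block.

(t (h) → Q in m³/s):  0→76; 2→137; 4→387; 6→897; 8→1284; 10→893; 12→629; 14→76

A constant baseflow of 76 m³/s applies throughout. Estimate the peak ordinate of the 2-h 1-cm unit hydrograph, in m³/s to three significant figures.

Direct runoff: 0.0, 61.0, 311.0, 821.0, 1208.0, 817.0, 553.0, 0.0 m³/s; ΣQ_DR = 3771 m³/s, peak = 1208.0 m³/s.
Runoff depth d = ΣQ_DR·Δt / A = 3771 × 7200 / (5430 km²) = 5.000 mm.
The 1-cm UH is the DRH scaled by (10 mm)/d, so U_p = 1208.0 × 10/5.000 = 2420 m³/s.

U_p ≈ 2420 m³/s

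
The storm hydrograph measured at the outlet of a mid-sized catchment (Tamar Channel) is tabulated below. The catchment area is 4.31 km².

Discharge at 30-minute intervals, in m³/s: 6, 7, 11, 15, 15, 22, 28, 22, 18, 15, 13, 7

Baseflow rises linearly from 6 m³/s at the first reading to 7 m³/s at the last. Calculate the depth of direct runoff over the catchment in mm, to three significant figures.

Direct runoff: 0.00, 0.91, 4.82, 8.73, 8.64, 15.55, 21.45, 15.36, 11.27, 8.18, 6.09, 0.00 m³/s; ΣQ_DR = 101.0 m³/s.
V = ΣQ_DR · Δt = 101.0 × 1800 s = 1.818 × 10^5 m³.
Over A = 4.31 km², depth = V / A = 42.2 mm.

d ≈ 42.2 mm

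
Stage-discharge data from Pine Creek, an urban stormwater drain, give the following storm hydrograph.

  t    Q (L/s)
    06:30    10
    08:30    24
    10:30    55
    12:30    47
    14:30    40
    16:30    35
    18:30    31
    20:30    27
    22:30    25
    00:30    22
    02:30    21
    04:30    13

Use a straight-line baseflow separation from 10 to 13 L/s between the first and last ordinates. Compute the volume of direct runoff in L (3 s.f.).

V ≈ 1.53 × 10^6 L

Direct-runoff ordinates (Q − Q_b): 0.00, 13.73, 44.45, 36.18, 28.91, 23.64, 19.36, 15.09, 12.82, 9.55, 8.27, 0.00 L/s.
ΣQ_DR = 212.0 L/s.
With Δt = 2 h = 7200 s, V = ΣQ_DR · Δt = 212.0 × 7200 = 1.53 × 10^6 L.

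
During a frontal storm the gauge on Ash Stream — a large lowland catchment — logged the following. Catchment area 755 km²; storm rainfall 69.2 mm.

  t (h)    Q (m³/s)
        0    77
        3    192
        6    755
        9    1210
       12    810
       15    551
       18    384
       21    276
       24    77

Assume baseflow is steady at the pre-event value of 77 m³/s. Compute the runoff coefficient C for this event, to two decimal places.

C ≈ 0.75

ΣQ_DR = 3639 m³/s; V = ΣQ_DR·Δt = 3.930 × 10^7 m³.
Runoff depth d = V / A = 52.05 mm.
C = d / P = 52.05 / 69.2 = 0.75.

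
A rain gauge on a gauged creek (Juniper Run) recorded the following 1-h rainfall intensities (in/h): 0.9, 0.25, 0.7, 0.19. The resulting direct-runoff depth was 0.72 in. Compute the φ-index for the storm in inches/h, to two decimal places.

φ ≈ 0.44 in/h

Only the 2 blocks with intensity above φ contribute runoff: 0.9, 0.7 in/h.
Σ(I−φ)·Δt = d  ⇒  (0.9+0.7 − 2φ)·1 = 0.72
φ = (1.600 − 0.72/1) / 2 = 0.44 in/h.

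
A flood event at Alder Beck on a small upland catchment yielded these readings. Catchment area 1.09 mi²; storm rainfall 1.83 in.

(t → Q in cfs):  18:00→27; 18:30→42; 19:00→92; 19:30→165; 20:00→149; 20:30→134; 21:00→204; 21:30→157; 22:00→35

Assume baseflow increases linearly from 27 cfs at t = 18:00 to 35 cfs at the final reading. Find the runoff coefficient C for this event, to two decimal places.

C ≈ 0.28

ΣQ_DR = 726.0 cfs; V = ΣQ_DR·Δt = 1.307 × 10^6 ft³.
Runoff depth d = V / A = 0.5161 in.
C = d / P = 0.5161 / 1.83 = 0.28.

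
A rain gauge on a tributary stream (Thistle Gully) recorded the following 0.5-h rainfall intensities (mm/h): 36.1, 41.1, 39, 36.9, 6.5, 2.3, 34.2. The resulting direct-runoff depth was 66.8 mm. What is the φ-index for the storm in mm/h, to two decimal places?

Only the 5 blocks with intensity above φ contribute runoff: 36.1, 41.1, 39, 36.9, 34.2 mm/h.
Σ(I−φ)·Δt = d  ⇒  (36.1+41.1+39+36.9+34.2 − 5φ)·0.5 = 66.8
φ = (187.3 − 66.8/0.5) / 5 = 10.74 mm/h.

φ ≈ 10.74 mm/h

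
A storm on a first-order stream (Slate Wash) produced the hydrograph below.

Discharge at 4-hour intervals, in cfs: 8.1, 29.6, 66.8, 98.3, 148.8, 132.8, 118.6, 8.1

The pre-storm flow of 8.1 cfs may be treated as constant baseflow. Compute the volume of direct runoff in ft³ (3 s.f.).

Direct-runoff ordinates (Q − Q_b): 0.0, 21.5, 58.7, 90.2, 140.7, 124.7, 110.5, 0.0 cfs.
ΣQ_DR = 546.3 cfs.
With Δt = 4 h = 14400 s, V = ΣQ_DR · Δt = 546.3 × 14400 = 7.87 × 10^6 ft³.

V ≈ 7.87 × 10^6 ft³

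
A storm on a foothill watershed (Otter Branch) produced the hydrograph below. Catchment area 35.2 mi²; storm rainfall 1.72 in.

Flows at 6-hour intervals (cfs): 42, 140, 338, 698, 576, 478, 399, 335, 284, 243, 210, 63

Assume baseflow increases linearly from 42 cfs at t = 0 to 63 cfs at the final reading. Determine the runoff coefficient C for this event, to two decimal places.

ΣQ_DR = 3176 cfs; V = ΣQ_DR·Δt = 6.860 × 10^7 ft³.
Runoff depth d = V / A = 0.8389 in.
C = d / P = 0.8389 / 1.72 = 0.49.

C ≈ 0.49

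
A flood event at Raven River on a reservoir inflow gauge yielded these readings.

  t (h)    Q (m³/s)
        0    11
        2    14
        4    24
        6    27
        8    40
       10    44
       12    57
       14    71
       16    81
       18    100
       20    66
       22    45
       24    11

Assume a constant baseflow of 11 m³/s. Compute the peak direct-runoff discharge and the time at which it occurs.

Subtracting baseflow gives direct-runoff ordinates: 0.0, 3.0, 13.0, 16.0, 29.0, 33.0, 46.0, 60.0, 70.0, 89.0, 55.0, 34.0, 0.0 m³/s.
The maximum is 89.0 m³/s, occurring at the reading for t = 18 h.

Q_p = 89.0 m³/s at t = 18 h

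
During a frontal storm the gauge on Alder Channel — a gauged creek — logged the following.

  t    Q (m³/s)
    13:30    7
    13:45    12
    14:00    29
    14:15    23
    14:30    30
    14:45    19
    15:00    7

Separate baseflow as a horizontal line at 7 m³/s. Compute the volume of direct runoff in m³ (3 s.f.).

Direct-runoff ordinates (Q − Q_b): 0.0, 5.0, 22.0, 16.0, 23.0, 12.0, 0.0 m³/s.
ΣQ_DR = 78.00 m³/s.
With Δt = 0.25 h = 900 s, V = ΣQ_DR · Δt = 78.00 × 900 = 70200 m³.

V ≈ 70200 m³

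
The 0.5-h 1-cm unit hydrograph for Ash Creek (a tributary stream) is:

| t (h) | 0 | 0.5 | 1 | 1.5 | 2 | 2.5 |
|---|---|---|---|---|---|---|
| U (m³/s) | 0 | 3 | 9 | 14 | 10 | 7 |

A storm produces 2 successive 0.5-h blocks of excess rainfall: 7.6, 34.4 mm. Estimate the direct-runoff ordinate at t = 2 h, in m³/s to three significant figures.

By discrete convolution, Q_j = Σ (P_i / 10 mm) · U_{j−i}.
At t = 2 h (j=4): Q = (7.6/10)·10 + (34.4/10)·14 = 55.8 m³/s.

Q ≈ 55.8 m³/s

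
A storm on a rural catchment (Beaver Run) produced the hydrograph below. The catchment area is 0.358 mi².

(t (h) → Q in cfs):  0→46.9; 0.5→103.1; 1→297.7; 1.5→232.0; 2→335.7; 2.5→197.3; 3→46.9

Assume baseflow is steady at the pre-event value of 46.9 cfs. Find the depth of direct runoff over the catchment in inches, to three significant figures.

Direct runoff: 0.0, 56.2, 250.8, 185.1, 288.8, 150.4, 0.0 cfs; ΣQ_DR = 931.3 cfs.
V = ΣQ_DR · Δt = 931.3 × 1800 s = 1.676 × 10^6 ft³.
Over A = 0.358 mi², depth = V / A = 2.02 in.

d ≈ 2.02 in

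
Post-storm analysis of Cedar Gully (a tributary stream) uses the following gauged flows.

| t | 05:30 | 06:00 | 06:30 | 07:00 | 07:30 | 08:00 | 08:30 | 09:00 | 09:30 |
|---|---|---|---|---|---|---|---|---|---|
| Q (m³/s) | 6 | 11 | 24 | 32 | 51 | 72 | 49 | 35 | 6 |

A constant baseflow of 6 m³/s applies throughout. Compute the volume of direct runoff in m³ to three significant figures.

V ≈ 4.18 × 10^5 m³

Direct-runoff ordinates (Q − Q_b): 0.0, 5.0, 18.0, 26.0, 45.0, 66.0, 43.0, 29.0, 0.0 m³/s.
ΣQ_DR = 232.0 m³/s.
With Δt = 0.5 h = 1800 s, V = ΣQ_DR · Δt = 232.0 × 1800 = 4.18 × 10^5 m³.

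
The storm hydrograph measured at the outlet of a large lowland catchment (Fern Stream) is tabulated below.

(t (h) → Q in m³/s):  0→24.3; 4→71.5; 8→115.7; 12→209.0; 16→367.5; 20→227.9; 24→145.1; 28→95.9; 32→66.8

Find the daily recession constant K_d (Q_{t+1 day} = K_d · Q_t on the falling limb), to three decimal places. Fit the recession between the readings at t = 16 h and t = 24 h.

K_d ≈ 0.062

Between t = 16 h and t = 24 h the flow falls from 367.5 to 145.1 m³/s over 2×4 h = 8 h.
Per-interval ratio K = (145.1/367.5)^(1/2) = 0.6284; K_d = K^(24/4) = 0.062.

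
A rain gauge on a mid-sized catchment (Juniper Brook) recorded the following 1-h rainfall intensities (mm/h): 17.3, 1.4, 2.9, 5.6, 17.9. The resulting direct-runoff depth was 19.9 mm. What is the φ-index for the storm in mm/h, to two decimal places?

Only the 2 blocks with intensity above φ contribute runoff: 17.3, 17.9 mm/h.
Σ(I−φ)·Δt = d  ⇒  (17.3+17.9 − 2φ)·1 = 19.9
φ = (35.20 − 19.9/1) / 2 = 7.65 mm/h.

φ ≈ 7.65 mm/h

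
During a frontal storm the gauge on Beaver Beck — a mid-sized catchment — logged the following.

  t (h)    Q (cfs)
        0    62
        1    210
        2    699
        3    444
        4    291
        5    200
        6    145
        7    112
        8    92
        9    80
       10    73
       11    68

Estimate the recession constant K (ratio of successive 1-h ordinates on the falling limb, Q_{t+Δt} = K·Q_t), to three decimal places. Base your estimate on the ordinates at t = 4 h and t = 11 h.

Using the recession-limb readings at t = 4 h and t = 11 h: Q falls from 291 to 68 cfs over 7 intervals.
K = (Q₂/Q₁)^(1/7) = (68/291)^(1/7) = 0.812.

K ≈ 0.812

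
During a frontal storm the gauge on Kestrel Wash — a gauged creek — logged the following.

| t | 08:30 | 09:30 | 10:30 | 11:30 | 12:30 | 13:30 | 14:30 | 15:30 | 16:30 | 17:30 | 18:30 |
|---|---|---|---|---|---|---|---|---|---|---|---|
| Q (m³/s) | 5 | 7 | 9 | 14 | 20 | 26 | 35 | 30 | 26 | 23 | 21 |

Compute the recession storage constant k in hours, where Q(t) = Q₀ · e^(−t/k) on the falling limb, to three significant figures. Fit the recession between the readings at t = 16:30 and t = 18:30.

On the falling limb, Q drops from 26 to 21 m³/s between t = 16:30 and t = 18:30 (Δt = 2 h).
k = −Δt / ln(Q₂/Q₁) = −2 / ln(21/26) = 9.36 h.

k ≈ 9.36 h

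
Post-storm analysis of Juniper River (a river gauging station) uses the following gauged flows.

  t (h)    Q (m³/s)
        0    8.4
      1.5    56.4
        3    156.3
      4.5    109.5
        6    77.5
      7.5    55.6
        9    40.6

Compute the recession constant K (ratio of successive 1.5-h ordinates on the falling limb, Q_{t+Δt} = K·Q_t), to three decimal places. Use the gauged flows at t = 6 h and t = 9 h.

K ≈ 0.724

Using the recession-limb readings at t = 6 h and t = 9 h: Q falls from 77.5 to 40.6 m³/s over 2 intervals.
K = (Q₂/Q₁)^(1/2) = (40.6/77.5)^(1/2) = 0.724.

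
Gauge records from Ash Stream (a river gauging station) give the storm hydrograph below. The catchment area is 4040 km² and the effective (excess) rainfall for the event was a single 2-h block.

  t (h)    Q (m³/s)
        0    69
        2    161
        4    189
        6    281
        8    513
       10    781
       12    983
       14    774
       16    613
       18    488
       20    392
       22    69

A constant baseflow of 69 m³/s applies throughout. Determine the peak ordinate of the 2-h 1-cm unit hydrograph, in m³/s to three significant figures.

U_p ≈ 1140 m³/s

Direct runoff: 0.0, 92.0, 120.0, 212.0, 444.0, 712.0, 914.0, 705.0, 544.0, 419.0, 323.0, 0.0 m³/s; ΣQ_DR = 4485 m³/s, peak = 914.0 m³/s.
Runoff depth d = ΣQ_DR·Δt / A = 4485 × 7200 / (4040 km²) = 7.993 mm.
The 1-cm UH is the DRH scaled by (10 mm)/d, so U_p = 914.0 × 10/7.993 = 1140 m³/s.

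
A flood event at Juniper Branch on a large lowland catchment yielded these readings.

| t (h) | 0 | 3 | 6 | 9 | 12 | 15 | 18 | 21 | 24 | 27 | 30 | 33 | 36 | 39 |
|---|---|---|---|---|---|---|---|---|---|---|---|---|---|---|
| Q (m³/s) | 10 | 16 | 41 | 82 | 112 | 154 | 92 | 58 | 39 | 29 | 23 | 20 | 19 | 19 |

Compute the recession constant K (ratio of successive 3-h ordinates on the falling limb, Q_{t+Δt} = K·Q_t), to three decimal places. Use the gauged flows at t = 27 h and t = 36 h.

Using the recession-limb readings at t = 27 h and t = 36 h: Q falls from 29 to 19 m³/s over 3 intervals.
K = (Q₂/Q₁)^(1/3) = (19/29)^(1/3) = 0.869.

K ≈ 0.869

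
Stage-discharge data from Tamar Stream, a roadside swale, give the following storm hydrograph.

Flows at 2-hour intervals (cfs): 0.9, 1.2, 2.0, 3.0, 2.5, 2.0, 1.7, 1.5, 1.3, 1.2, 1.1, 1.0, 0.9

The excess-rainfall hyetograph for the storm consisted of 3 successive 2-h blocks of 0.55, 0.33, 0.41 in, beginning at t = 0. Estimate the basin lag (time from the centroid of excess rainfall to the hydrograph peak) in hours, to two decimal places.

t_L ≈ 3.22 h

Centroid of excess rainfall: t_c = Σ P_i·t̄_i / ΣP_i = 2.7829 h (block centres at 1, 3, 5 h).
Hydrograph peak occurs at t = 6 h, so basin lag t_L = 6 − 2.7829 = 3.22 h.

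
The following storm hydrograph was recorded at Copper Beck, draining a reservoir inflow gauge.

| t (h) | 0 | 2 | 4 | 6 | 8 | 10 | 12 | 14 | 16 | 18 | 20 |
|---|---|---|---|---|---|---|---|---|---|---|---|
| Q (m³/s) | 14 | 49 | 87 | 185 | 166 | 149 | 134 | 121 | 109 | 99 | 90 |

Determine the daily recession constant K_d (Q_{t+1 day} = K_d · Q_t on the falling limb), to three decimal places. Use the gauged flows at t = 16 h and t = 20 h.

K_d ≈ 0.317

Between t = 16 h and t = 20 h the flow falls from 109 to 90 m³/s over 2×2 h = 4 h.
Per-interval ratio K = (90/109)^(1/2) = 0.9087; K_d = K^(24/2) = 0.317.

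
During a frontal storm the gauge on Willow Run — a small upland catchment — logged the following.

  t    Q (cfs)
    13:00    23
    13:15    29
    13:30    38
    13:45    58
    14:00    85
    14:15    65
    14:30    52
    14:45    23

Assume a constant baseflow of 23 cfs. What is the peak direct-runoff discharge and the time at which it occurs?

Subtracting baseflow gives direct-runoff ordinates: 0.0, 6.0, 15.0, 35.0, 62.0, 42.0, 29.0, 0.0 cfs.
The maximum is 62.0 cfs, occurring at the reading for t = 14:00.

Q_p = 62.0 cfs at t = 14:00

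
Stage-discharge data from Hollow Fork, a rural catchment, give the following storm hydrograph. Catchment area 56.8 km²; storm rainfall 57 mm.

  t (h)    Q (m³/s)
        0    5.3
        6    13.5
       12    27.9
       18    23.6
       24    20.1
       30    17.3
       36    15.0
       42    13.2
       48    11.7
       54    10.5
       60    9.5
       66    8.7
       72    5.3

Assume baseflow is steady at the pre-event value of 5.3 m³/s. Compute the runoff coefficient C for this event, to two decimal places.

C ≈ 0.75

ΣQ_DR = 112.7 m³/s; V = ΣQ_DR·Δt = 2.434 × 10^6 m³.
Runoff depth d = V / A = 42.86 mm.
C = d / P = 42.86 / 57 = 0.75.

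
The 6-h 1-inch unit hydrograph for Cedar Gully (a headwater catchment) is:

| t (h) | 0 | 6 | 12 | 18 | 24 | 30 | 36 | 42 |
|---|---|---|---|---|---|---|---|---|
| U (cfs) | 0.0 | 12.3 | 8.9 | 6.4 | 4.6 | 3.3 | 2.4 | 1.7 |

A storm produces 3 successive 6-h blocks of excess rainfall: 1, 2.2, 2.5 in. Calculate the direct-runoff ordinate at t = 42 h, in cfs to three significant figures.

By discrete convolution, Q_j = Σ (P_i / 1 in) · U_{j−i}.
At t = 42 h (j=7): Q = (1/1)·1.7 + (2.2/1)·2.4 + (2.5/1)·3.3 = 15.2 cfs.

Q ≈ 15.2 cfs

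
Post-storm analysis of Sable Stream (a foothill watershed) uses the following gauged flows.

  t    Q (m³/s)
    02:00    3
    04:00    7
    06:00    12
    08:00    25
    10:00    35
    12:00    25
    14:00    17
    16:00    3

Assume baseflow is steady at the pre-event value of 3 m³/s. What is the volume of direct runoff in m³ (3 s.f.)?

Direct-runoff ordinates (Q − Q_b): 0.0, 4.0, 9.0, 22.0, 32.0, 22.0, 14.0, 0.0 m³/s.
ΣQ_DR = 103.0 m³/s.
With Δt = 2 h = 7200 s, V = ΣQ_DR · Δt = 103.0 × 7200 = 7.42 × 10^5 m³.

V ≈ 7.42 × 10^5 m³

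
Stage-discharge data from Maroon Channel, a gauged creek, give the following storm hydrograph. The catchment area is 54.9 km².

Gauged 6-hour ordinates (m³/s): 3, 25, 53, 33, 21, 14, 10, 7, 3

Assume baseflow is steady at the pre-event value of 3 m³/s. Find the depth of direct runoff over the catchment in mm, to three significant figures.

d ≈ 55.9 mm

Direct runoff: 0.0, 22.0, 50.0, 30.0, 18.0, 11.0, 7.0, 4.0, 0.0 m³/s; ΣQ_DR = 142.0 m³/s.
V = ΣQ_DR · Δt = 142.0 × 21600 s = 3.067 × 10^6 m³.
Over A = 54.9 km², depth = V / A = 55.9 mm.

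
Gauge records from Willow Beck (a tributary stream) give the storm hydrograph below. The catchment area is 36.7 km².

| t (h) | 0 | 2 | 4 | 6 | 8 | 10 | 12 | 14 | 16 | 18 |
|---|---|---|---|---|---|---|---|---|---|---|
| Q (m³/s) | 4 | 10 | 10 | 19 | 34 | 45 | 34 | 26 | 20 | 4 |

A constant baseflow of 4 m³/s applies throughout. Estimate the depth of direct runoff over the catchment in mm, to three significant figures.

d ≈ 32.6 mm

Direct runoff: 0.0, 6.0, 6.0, 15.0, 30.0, 41.0, 30.0, 22.0, 16.0, 0.0 m³/s; ΣQ_DR = 166.0 m³/s.
V = ΣQ_DR · Δt = 166.0 × 7200 s = 1.195 × 10^6 m³.
Over A = 36.7 km², depth = V / A = 32.6 mm.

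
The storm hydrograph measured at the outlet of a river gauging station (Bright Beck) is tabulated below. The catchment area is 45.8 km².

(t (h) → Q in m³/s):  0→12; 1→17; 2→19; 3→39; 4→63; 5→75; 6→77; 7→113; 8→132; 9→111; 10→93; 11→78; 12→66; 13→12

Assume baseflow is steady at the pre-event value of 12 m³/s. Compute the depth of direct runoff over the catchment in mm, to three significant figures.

Direct runoff: 0.0, 5.0, 7.0, 27.0, 51.0, 63.0, 65.0, 101.0, 120.0, 99.0, 81.0, 66.0, 54.0, 0.0 m³/s; ΣQ_DR = 739.0 m³/s.
V = ΣQ_DR · Δt = 739.0 × 3600 s = 2.660 × 10^6 m³.
Over A = 45.8 km², depth = V / A = 58.1 mm.

d ≈ 58.1 mm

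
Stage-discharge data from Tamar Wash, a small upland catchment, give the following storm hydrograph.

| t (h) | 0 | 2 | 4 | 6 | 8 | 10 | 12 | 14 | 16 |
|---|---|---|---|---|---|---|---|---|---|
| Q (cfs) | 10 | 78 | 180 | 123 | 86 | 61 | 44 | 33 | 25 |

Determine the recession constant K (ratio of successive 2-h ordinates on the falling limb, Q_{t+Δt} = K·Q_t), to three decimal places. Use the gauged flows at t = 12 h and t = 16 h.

K ≈ 0.754

Using the recession-limb readings at t = 12 h and t = 16 h: Q falls from 44 to 25 cfs over 2 intervals.
K = (Q₂/Q₁)^(1/2) = (25/44)^(1/2) = 0.754.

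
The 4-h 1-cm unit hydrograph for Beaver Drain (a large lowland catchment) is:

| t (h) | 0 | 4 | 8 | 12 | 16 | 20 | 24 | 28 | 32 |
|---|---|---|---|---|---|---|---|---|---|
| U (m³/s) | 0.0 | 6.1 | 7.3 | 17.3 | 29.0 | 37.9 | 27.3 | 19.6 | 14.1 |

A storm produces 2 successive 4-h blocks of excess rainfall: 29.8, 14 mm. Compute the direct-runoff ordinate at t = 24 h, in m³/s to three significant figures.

Q ≈ 134 m³/s

By discrete convolution, Q_j = Σ (P_i / 10 mm) · U_{j−i}.
At t = 24 h (j=6): Q = (29.8/10)·27.3 + (14/10)·37.9 = 134 m³/s.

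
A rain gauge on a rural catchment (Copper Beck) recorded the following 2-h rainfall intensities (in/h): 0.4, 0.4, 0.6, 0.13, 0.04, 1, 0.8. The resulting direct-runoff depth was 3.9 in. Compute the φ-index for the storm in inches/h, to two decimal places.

φ ≈ 0.25 in/h

Only the 5 blocks with intensity above φ contribute runoff: 0.4, 0.4, 0.6, 1, 0.8 in/h.
Σ(I−φ)·Δt = d  ⇒  (0.4+0.4+0.6+1+0.8 − 5φ)·2 = 3.9
φ = (3.200 − 3.9/2) / 5 = 0.25 in/h.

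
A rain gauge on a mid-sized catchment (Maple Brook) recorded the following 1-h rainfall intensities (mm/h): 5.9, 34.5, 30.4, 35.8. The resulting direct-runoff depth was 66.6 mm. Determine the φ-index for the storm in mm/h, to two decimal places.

Only the 3 blocks with intensity above φ contribute runoff: 34.5, 30.4, 35.8 mm/h.
Σ(I−φ)·Δt = d  ⇒  (34.5+30.4+35.8 − 3φ)·1 = 66.6
φ = (100.7 − 66.6/1) / 3 = 11.37 mm/h.

φ ≈ 11.37 mm/h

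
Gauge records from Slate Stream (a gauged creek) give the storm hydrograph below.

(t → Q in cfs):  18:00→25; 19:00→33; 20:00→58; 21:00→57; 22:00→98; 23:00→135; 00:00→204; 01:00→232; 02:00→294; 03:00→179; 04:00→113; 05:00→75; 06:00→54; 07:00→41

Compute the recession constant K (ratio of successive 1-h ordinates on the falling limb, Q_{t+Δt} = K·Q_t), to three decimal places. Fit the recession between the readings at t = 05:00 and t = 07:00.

K ≈ 0.739

Using the recession-limb readings at t = 05:00 and t = 07:00: Q falls from 75 to 41 cfs over 2 intervals.
K = (Q₂/Q₁)^(1/2) = (41/75)^(1/2) = 0.739.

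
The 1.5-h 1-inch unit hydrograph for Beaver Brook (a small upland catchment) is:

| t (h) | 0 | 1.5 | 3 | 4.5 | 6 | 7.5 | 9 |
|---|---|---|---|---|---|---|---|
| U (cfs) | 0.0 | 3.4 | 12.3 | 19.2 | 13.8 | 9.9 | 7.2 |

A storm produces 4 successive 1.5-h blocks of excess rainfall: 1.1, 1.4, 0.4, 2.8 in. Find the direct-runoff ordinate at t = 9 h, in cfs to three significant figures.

Q ≈ 81.1 cfs

By discrete convolution, Q_j = Σ (P_i / 1 in) · U_{j−i}.
At t = 9 h (j=6): Q = (1.1/1)·7.2 + (1.4/1)·9.9 + (0.4/1)·13.8 + (2.8/1)·19.2 = 81.1 cfs.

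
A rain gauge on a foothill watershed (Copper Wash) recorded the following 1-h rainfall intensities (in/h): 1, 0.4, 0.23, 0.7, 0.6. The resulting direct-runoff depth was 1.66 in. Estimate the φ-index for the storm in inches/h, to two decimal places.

φ ≈ 0.26 in/h

Only the 4 blocks with intensity above φ contribute runoff: 1, 0.4, 0.7, 0.6 in/h.
Σ(I−φ)·Δt = d  ⇒  (1+0.4+0.7+0.6 − 4φ)·1 = 1.66
φ = (2.700 − 1.66/1) / 4 = 0.26 in/h.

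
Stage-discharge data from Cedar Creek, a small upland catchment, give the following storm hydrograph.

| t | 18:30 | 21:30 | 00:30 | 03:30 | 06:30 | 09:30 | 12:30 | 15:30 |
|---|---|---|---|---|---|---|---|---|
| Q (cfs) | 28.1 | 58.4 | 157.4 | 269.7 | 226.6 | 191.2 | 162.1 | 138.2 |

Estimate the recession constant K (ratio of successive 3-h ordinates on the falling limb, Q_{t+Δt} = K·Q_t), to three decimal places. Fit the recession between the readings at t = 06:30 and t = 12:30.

K ≈ 0.846

Using the recession-limb readings at t = 06:30 and t = 12:30: Q falls from 226.6 to 162.1 cfs over 2 intervals.
K = (Q₂/Q₁)^(1/2) = (162.1/226.6)^(1/2) = 0.846.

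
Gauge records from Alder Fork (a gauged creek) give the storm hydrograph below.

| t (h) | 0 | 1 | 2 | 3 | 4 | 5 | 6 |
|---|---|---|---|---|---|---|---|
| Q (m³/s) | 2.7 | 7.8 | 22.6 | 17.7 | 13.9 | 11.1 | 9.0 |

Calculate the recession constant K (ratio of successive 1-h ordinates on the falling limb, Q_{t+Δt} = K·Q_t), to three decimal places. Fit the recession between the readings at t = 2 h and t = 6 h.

K ≈ 0.794

Using the recession-limb readings at t = 2 h and t = 6 h: Q falls from 22.6 to 9.0 m³/s over 4 intervals.
K = (Q₂/Q₁)^(1/4) = (9.0/22.6)^(1/4) = 0.794.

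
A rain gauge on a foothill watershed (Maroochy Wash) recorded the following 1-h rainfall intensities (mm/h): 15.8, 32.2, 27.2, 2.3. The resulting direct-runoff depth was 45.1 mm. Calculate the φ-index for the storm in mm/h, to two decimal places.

Only the 3 blocks with intensity above φ contribute runoff: 15.8, 32.2, 27.2 mm/h.
Σ(I−φ)·Δt = d  ⇒  (15.8+32.2+27.2 − 3φ)·1 = 45.1
φ = (75.20 − 45.1/1) / 3 = 10.03 mm/h.

φ ≈ 10.03 mm/h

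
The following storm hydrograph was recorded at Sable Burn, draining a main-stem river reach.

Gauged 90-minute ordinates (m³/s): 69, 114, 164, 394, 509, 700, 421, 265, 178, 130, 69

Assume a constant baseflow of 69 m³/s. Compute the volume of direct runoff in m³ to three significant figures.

V ≈ 1.22 × 10^7 m³

Direct-runoff ordinates (Q − Q_b): 0.0, 45.0, 95.0, 325.0, 440.0, 631.0, 352.0, 196.0, 109.0, 61.0, 0.0 m³/s.
ΣQ_DR = 2254 m³/s.
With Δt = 1.5 h = 5400 s, V = ΣQ_DR · Δt = 2254 × 5400 = 1.22 × 10^7 m³.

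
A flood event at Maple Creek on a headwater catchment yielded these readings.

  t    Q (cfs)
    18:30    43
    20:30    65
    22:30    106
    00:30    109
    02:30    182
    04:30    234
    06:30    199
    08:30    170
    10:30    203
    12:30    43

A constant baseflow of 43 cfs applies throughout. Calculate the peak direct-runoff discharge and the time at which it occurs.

Q_p = 191.0 cfs at t = 04:30

Subtracting baseflow gives direct-runoff ordinates: 0.0, 22.0, 63.0, 66.0, 139.0, 191.0, 156.0, 127.0, 160.0, 0.0 cfs.
The maximum is 191.0 cfs, occurring at the reading for t = 04:30.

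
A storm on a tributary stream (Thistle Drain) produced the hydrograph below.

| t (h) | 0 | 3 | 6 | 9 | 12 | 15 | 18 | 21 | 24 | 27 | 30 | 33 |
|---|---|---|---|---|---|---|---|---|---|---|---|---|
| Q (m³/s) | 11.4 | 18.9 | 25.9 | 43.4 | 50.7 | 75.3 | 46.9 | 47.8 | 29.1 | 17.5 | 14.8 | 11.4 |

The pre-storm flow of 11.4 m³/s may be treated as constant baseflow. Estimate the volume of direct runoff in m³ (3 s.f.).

V ≈ 2.77 × 10^6 m³

Direct-runoff ordinates (Q − Q_b): 0.0, 7.5, 14.5, 32.0, 39.3, 63.9, 35.5, 36.4, 17.7, 6.1, 3.4, 0.0 m³/s.
ΣQ_DR = 256.3 m³/s.
With Δt = 3 h = 10800 s, V = ΣQ_DR · Δt = 256.3 × 10800 = 2.77 × 10^6 m³.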